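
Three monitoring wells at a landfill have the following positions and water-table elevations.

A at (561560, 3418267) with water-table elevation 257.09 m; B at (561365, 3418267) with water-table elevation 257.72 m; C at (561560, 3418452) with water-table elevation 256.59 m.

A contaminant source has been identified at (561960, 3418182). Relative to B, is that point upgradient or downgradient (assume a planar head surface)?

downgradient

∂h/∂x = (257.72 − 257.09) / (561365 − 561560) = -0.003231
∂h/∂y = (256.59 − 257.09) / (3418452 − 3418267) = -0.002703
Head at (561960, 3418182) = 257.09 + (-0.003231)·(400) + (-0.002703)·(-85) = 256.03 m.
That is lower than the 257.72 m at B, so the point is downgradient.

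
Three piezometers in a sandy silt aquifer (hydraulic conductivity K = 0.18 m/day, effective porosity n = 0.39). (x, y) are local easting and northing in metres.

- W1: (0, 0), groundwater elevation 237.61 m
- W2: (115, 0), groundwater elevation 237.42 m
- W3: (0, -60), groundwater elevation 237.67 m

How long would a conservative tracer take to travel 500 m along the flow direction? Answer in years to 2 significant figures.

∂h/∂x = (237.42 − 237.61) / (115 − 0) = -0.001652
∂h/∂y = (237.67 − 237.61) / (-60 − 0) = -0.0010000
|∇h| = √(-0.001652² + -0.0010000²) = 0.001931
Seepage velocity v = K·i/n = 0.18 × 0.001931 / 0.39 = 0.0008912 m/day.
t = 500 / 0.0008912 = 5.61e+05 days = 1.54e+03 years.

1500 years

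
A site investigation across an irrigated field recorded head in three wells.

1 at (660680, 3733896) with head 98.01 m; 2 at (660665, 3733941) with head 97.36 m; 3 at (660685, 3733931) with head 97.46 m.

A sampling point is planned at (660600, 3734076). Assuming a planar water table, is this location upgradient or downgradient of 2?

downgradient

Taking 1 as reference: 2−1 = (-15, 45, -0.65); 3−1 = (5, 35, -0.55).
Determinant of the coordinate differences = (-15)·35 − 5·45 = -750.
∂h/∂x = [(-0.65)·35 − (-0.55)·45] / -750 = -0.002667
∂h/∂y = [(-15)·(-0.55) − 5·(-0.65)] / -750 = -0.01533
Head at (660600, 3734076) = 98.01 + (-0.002667)·(-80) + (-0.01533)·(180) = 95.46 m.
That is lower than the 97.36 m at 2, so the point is downgradient.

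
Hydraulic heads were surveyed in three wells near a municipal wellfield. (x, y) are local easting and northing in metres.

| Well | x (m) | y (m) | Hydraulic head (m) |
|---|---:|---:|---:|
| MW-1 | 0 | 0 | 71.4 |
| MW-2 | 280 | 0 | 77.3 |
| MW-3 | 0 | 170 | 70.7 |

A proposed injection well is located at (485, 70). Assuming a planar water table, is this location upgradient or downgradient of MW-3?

upgradient

∂h/∂x = (77.3 − 71.4) / (280 − 0) = +0.02107
∂h/∂y = (70.7 − 71.4) / (170 − 0) = -0.004118
Head at (485, 70) = 71.4 + (+0.02107)·(485) + (-0.004118)·(70) = 81.33 m.
That is higher than the 70.7 m at MW-3, so the point is upgradient.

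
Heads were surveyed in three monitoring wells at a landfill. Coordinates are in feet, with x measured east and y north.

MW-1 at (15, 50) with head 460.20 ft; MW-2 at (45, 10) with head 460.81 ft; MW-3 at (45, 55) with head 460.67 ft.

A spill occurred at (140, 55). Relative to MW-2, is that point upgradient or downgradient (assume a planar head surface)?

With h = a·x + b·y + c and MW-1 as origin, the differences give:
  30·a + (-40)·b = +0.61
  30·a + 5·b = +0.47
Eliminate b (×5 and ×(-40), subtract): 1350·a = 21.850 → a = ∂h/∂x = +0.01619
Back-substitute: b = ∂h/∂y = -0.003111.
Head at (140, 55) = 460.20 + (+0.01619)·(125) + (-0.003111)·(5) = 462.21 ft.
That is higher than the 460.81 ft at MW-2, so the point is upgradient.

upgradient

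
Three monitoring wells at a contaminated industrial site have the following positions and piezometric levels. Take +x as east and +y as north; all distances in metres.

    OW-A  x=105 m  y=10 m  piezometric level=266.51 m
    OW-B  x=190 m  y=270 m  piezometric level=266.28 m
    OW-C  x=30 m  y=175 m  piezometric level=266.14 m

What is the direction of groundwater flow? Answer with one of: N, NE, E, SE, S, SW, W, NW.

With h = a·x + b·y + c and OW-A as origin, the differences give:
  85·a + 260·b = -0.23
  (-75)·a + 165·b = -0.37
Eliminate b (×165 and ×260, subtract): 33525·a = 58.250 → a = ∂h/∂x = +0.001738
Back-substitute: b = ∂h/∂y = -0.001453.
Flow = −∇h = (-0.001738 east, +0.001453 north), which points northwest.

NW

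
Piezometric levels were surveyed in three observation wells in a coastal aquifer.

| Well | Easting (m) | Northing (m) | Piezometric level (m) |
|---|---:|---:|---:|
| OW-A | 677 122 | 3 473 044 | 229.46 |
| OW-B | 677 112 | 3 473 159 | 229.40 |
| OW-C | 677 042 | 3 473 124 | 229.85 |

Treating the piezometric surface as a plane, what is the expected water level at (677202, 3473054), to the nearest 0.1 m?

With h = a·x + b·y + c and OW-A as origin, the differences give:
  (-10)·a + 115·b = -0.06
  (-80)·a + 80·b = +0.39
Eliminate b (×80 and ×115, subtract): 8400·a = -49.650 → a = ∂h/∂x = -0.005911
Back-substitute: b = ∂h/∂y = -0.001036.
h(677202, 3473054) = 229.46 + (-0.005911)·(80) + (-0.001036)·(10) = 229.46 -0.473 -0.010 = 228.977 m.

229.0 m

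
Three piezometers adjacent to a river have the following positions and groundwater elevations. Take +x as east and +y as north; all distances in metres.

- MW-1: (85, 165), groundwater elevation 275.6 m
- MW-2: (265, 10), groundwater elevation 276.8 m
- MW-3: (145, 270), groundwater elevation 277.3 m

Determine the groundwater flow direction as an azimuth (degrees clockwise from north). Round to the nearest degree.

239°

Taking MW-1 as reference: MW-2−MW-1 = (180, -155, +1.2); MW-3−MW-1 = (60, 105, +1.7).
Determinant of the coordinate differences = 180·105 − 60·(-155) = 28200.
∂h/∂x = [(+1.2)·105 − (+1.7)·(-155)] / 28200 = +0.01381
∂h/∂y = [180·(+1.7) − 60·(+1.2)] / 28200 = +0.008298
Flow direction (−∇h) has components (-0.01381 E, -0.008298 N).
Azimuth = atan2(E, N) = atan2(-0.01381, -0.008298) = 239.0° ≈ 239°.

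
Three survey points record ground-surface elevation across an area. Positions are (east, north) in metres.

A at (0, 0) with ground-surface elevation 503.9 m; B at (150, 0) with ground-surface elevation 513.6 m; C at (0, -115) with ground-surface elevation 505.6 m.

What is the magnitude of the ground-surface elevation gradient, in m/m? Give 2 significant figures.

0.066 m/m

∂z/∂x = (513.6 − 503.9) / (150 − 0) = +0.06467
∂z/∂y = (505.6 − 503.9) / (-115 − 0) = -0.01478
|∇f| = √(0.06467² + -0.01478²) = 0.06634 m/m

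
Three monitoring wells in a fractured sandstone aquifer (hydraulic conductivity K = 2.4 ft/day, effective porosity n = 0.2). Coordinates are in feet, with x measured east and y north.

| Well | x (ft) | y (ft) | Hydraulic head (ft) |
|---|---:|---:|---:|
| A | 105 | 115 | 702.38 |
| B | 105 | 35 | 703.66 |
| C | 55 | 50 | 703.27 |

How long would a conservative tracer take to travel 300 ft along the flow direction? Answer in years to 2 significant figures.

With h = a·x + b·y + c and A as origin, the differences give:
  0·a + (-80)·b = +1.28
  (-50)·a + (-65)·b = +0.89
Eliminate b (×(-65) and ×(-80), subtract): -4000·a = -12.000 → a = ∂h/∂x = +0.003000
Back-substitute: b = ∂h/∂y = -0.01600.
|∇h| = √(0.003000² + -0.01600²) = 0.01628
Seepage velocity v = K·i/n = 2.4 × 0.01628 / 0.2 = 0.1954 ft/day.
t = 300 / 0.1954 = 1535 days = 4.2 years.

4.2 years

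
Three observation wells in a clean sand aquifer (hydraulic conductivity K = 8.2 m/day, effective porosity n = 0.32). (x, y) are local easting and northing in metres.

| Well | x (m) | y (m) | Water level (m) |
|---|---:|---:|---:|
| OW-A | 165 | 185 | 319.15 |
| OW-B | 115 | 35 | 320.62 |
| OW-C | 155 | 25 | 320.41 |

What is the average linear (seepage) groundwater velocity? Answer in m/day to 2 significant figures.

0.26 m/day

Taking OW-A as reference: OW-B−OW-A = (-50, -150, +1.47); OW-C−OW-A = (-10, -160, +1.26).
Determinant of the coordinate differences = (-50)·(-160) − (-10)·(-150) = 6500.
∂h/∂x = [(+1.47)·(-160) − (+1.26)·(-150)] / 6500 = -0.007108
∂h/∂y = [(-50)·(+1.26) − (-10)·(+1.47)] / 6500 = -0.007431
|∇h| = √(-0.007108² + -0.007431²) = 0.01028
Seepage velocity v = K·i/n = 8.2 × 0.01028 / 0.32 = 0.2634 m/day.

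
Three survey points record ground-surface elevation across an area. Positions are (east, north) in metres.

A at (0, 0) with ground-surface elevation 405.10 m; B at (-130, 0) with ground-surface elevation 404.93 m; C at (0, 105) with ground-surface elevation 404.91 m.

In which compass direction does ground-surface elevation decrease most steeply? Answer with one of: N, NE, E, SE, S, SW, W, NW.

∂z/∂x = (404.93 − 405.10) / (-130 − 0) = +0.001308
∂z/∂y = (404.91 − 405.10) / (105 − 0) = -0.001810
Steepest decrease is along −∇f = (-0.001308 E, +0.001810 N) → northwest.

NW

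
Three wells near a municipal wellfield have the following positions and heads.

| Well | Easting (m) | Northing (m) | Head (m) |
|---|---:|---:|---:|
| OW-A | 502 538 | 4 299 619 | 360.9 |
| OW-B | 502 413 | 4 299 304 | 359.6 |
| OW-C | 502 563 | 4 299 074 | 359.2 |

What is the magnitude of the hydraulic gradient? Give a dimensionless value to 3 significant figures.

Taking OW-A as reference: OW-B−OW-A = (-125, -315, -1.3); OW-C−OW-A = (25, -545, -1.7).
Solve a·Δx + b·Δy = Δh: det = (-125)·(-545) − 25·(-315) = 76000.
∂h/∂x = [(-1.3)·(-545) − (-1.7)·(-315)] / 76000 = +0.002276
∂h/∂y = [(-125)·(-1.7) − 25·(-1.3)] / 76000 = +0.003224
|∇h| = √(0.002276² + 0.003224²) = 0.003946

0.00395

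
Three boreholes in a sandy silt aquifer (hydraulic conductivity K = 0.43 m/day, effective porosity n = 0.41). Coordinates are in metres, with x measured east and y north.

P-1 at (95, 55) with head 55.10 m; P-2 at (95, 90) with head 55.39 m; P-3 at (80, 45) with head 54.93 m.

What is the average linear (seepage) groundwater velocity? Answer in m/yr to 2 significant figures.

Taking P-1 as reference: P-2−P-1 = (0, 35, +0.29); P-3−P-1 = (-15, -10, -0.17).
Determinant of the coordinate differences = 0·(-10) − (-15)·35 = 525.
∂h/∂x = [(+0.29)·(-10) − (-0.17)·35] / 525 = +0.005810
∂h/∂y = [0·(-0.17) − (-15)·(+0.29)] / 525 = +0.008286
|∇h| = √(0.005810² + 0.008286²) = 0.01012
Seepage velocity v = K·i/n = 0.43 × 0.01012 / 0.41 = 0.01061 m/day = 3.875 m/yr.

3.9 m/yr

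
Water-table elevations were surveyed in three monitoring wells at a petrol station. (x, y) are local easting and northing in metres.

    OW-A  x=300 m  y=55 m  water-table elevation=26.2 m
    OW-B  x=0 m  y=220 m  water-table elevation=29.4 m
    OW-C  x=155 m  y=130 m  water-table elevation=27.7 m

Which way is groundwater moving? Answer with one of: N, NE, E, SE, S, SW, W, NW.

SE

Taking OW-A as reference: OW-B−OW-A = (-300, 165, +3.2); OW-C−OW-A = (-145, 75, +1.5).
Solve a·Δx + b·Δy = Δh: det = (-300)·75 − (-145)·165 = 1425.
∂h/∂x = [(+3.2)·75 − (+1.5)·165] / 1425 = -0.005263
∂h/∂y = [(-300)·(+1.5) − (-145)·(+3.2)] / 1425 = +0.009825
Flow = −∇h = (+0.005263 east, -0.009825 north), which points southeast.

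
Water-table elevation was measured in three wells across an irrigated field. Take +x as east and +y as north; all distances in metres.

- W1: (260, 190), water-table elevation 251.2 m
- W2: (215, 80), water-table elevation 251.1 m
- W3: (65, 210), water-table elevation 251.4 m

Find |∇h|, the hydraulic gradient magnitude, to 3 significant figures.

0.00156

Differences from W1: to W2 (Δx, Δy, Δh) = (-45, -110, -0.1); to W3 = (-195, 20, +0.2).
Determinant of the coordinate differences = (-45)·20 − (-195)·(-110) = -22350.
∂h/∂x = [(-0.1)·20 − (+0.2)·(-110)] / -22350 = -0.0008949
∂h/∂y = [(-45)·(+0.2) − (-195)·(-0.1)] / -22350 = +0.001275
|∇h| = √(-0.0008949² + 0.001275²) = 0.001558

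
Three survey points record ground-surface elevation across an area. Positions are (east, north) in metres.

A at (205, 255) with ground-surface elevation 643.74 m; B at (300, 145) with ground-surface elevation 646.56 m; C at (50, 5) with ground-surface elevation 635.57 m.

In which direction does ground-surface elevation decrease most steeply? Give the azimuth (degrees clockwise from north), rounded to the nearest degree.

258°

Three-point gradient (reference A): Δ to B = (95, -110, +2.82), Δ to C = (-155, -250, -8.17).
∂z/∂x = +0.03931, ∂z/∂y = +0.008310 (det = -40800).
Steepest decrease is along −∇f: components (-0.03931 E, -0.008310 N).
Azimuth = atan2(-0.03931, -0.008310) = 258.1° ≈ 258°.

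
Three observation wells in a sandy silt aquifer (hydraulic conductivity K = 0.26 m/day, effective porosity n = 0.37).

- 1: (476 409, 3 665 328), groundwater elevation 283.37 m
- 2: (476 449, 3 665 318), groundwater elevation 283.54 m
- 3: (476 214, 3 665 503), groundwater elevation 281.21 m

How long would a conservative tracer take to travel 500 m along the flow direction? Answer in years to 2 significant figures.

180 years

Differences from 1: to 2 (Δx, Δy, Δh) = (40, -10, +0.17); to 3 = (-195, 175, -2.16).
Solve a·Δx + b·Δy = Δh: det = 40·175 − (-195)·(-10) = 5050.
∂h/∂x = [(+0.17)·175 − (-2.16)·(-10)] / 5050 = +0.001614
∂h/∂y = [40·(-2.16) − (-195)·(+0.17)] / 5050 = -0.01054
|∇h| = √(0.001614² + -0.01054²) = 0.01066
Seepage velocity v = K·i/n = 0.26 × 0.01066 / 0.37 = 0.007491 m/day.
t = 500 / 0.007491 = 6.675e+04 days = 183 years.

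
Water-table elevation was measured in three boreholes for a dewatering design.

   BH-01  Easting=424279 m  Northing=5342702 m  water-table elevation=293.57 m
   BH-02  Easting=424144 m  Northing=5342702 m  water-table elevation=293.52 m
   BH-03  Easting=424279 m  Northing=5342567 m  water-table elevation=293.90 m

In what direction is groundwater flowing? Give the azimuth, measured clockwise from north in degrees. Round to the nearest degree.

351°

∂h/∂x = (293.52 − 293.57) / (424144 − 424279) = +0.0003704
∂h/∂y = (293.90 − 293.57) / (5342567 − 5342702) = -0.002444
Flow direction (−∇h) has components (-0.0003704 E, +0.002444 N).
Azimuth = atan2(E, N) = atan2(-0.0003704, +0.002444) = 351.4° ≈ 351°.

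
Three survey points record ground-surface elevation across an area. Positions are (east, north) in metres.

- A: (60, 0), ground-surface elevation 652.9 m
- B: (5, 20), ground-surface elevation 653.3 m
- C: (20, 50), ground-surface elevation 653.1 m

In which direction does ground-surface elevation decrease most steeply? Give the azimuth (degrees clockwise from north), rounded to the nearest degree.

073°

With z = a·x + b·y + c and A as origin, the differences give:
  (-55)·a + 20·b = +0.4
  (-40)·a + 50·b = +0.2
Eliminate b (×50 and ×20, subtract): -1950·a = 16.00 → a = ∂z/∂x = -0.008205
Back-substitute: b = ∂z/∂y = -0.002564.
Steepest decrease is along −∇f: components (+0.008205 E, +0.002564 N).
Azimuth = atan2(+0.008205, +0.002564) = 72.6° ≈ 073°.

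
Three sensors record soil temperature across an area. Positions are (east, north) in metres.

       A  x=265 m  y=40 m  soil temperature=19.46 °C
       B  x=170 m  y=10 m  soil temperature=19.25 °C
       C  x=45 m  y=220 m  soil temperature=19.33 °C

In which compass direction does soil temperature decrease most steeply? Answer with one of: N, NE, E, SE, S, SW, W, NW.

Differences from A: to B (Δx, Δy, Δh) = (-95, -30, -0.21); to C = (-220, 180, -0.13).
Solve a·Δx + b·Δy = ΔT: det = (-95)·180 − (-220)·(-30) = -23700.
∂T/∂x = [(-0.21)·180 − (-0.13)·(-30)] / -23700 = +0.001759
∂T/∂y = [(-95)·(-0.13) − (-220)·(-0.21)] / -23700 = +0.001428
Steepest decrease is along −∇f = (-0.001759 E, -0.001428 N) → southwest.

SW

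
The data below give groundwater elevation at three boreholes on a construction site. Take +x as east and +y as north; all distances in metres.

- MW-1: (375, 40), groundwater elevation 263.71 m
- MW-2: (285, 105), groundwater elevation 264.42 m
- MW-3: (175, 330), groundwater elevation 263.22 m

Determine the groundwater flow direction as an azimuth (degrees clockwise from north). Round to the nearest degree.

Differences from MW-1: to MW-2 (Δx, Δy, Δh) = (-90, 65, +0.71); to MW-3 = (-200, 290, -0.49).
Determinant of the coordinate differences = (-90)·290 − (-200)·65 = -13100.
∂h/∂x = [(+0.71)·290 − (-0.49)·65] / -13100 = -0.01815
∂h/∂y = [(-90)·(-0.49) − (-200)·(+0.71)] / -13100 = -0.01421
Flow direction (−∇h) has components (+0.01815 E, +0.01421 N).
Azimuth = atan2(E, N) = atan2(+0.01815, +0.01421) = 51.9° ≈ 052°.

052°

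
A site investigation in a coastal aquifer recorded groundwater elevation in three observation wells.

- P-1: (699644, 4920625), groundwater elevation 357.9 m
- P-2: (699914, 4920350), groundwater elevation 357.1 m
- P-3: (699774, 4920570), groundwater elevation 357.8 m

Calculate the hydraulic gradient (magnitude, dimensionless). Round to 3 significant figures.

0.00377

Taking P-1 as reference: P-2−P-1 = (270, -275, -0.8); P-3−P-1 = (130, -55, -0.1).
Determinant of the coordinate differences = 270·(-55) − 130·(-275) = 20900.
∂h/∂x = [(-0.8)·(-55) − (-0.1)·(-275)] / 20900 = +0.0007895
∂h/∂y = [270·(-0.1) − 130·(-0.8)] / 20900 = +0.003684
|∇h| = √(0.0007895² + 0.003684²) = 0.003768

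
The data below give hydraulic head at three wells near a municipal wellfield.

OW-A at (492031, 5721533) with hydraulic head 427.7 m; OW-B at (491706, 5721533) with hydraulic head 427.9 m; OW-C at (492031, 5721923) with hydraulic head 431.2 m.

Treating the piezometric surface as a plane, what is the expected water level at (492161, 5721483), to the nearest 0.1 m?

427.2 m

∂h/∂x = (427.9 − 427.7) / (491706 − 492031) = -0.0006154
∂h/∂y = (431.2 − 427.7) / (5721923 − 5721533) = +0.008974
h(492161, 5721483) = 427.7 + (-0.0006154)·(130) + (+0.008974)·(-50) = 427.7 -0.080 -0.449 = 427.171 m.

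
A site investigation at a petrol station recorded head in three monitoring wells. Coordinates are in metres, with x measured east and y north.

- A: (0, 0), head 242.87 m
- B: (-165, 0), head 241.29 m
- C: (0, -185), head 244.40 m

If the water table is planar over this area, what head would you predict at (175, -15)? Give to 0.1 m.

∂h/∂x = (241.29 − 242.87) / (-165 − 0) = +0.009576
∂h/∂y = (244.40 − 242.87) / (-185 − 0) = -0.008270
h(175, -15) = 242.87 + (+0.009576)·(175) + (-0.008270)·(-15) = 242.87 +1.676 +0.124 = 244.670 m.

244.7 m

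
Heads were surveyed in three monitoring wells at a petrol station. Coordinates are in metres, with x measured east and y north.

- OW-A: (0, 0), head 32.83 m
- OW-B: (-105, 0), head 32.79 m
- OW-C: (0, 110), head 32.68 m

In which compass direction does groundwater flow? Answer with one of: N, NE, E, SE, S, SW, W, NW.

N

∂h/∂x = (32.79 − 32.83) / (-105 − 0) = +0.0003810
∂h/∂y = (32.68 − 32.83) / (110 − 0) = -0.001364
Flow = −∇h = (-0.0003810 east, +0.001364 north), which points north.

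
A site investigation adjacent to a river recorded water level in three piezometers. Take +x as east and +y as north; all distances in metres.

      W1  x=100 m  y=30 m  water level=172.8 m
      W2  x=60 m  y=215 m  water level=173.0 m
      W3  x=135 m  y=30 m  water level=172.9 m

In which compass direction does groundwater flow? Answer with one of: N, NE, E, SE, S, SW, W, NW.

Three-point gradient (reference W1): Δ to W2 = (-40, 185, +0.2), Δ to W3 = (35, 0, +0.1).
∂h/∂x = +0.002857, ∂h/∂y = +0.001699 (det = -6475).
Flow = −∇h = (-0.002857 east, -0.001699 north), which points southwest.

SW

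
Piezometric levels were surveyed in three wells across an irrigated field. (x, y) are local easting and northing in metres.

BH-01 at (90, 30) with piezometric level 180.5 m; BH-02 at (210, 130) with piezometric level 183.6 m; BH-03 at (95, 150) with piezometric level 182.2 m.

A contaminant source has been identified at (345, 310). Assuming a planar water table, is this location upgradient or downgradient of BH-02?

upgradient

Three-point gradient (reference BH-01): Δ to BH-02 = (120, 100, +3.1), Δ to BH-03 = (5, 120, +1.7).
∂h/∂x = +0.01453, ∂h/∂y = +0.01356 (det = 13900).
Head at (345, 310) = 180.5 + (+0.01453)·(255) + (+0.01356)·(280) = 188.00 m.
That is higher than the 183.6 m at BH-02, so the point is upgradient.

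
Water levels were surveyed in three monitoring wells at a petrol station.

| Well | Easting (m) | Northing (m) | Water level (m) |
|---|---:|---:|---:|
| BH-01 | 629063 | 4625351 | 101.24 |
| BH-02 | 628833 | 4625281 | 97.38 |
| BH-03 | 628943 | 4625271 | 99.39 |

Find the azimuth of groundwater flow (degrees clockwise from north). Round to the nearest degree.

282°

Three-point gradient (reference BH-01): Δ to BH-02 = (-230, -70, -3.86), Δ to BH-03 = (-120, -80, -1.85).
∂h/∂x = +0.01793, ∂h/∂y = -0.003770 (det = 10000).
Flow direction (−∇h) has components (-0.01793 E, +0.003770 N).
Azimuth = atan2(E, N) = atan2(-0.01793, +0.003770) = 281.9° ≈ 282°.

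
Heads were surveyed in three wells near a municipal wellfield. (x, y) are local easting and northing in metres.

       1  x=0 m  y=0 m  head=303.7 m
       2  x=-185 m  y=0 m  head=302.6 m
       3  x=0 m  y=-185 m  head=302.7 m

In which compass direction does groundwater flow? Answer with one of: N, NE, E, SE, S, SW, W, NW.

SW

∂h/∂x = (302.6 − 303.7) / (-185 − 0) = +0.005946
∂h/∂y = (302.7 − 303.7) / (-185 − 0) = +0.005405
Flow = −∇h = (-0.005946 east, -0.005405 north), which points southwest.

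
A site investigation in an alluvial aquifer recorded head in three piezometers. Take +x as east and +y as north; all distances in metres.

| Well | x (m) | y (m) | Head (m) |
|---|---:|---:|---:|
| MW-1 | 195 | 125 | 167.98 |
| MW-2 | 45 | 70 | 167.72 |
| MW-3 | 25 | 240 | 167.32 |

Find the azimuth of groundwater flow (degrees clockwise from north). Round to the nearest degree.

Differences from MW-1: to MW-2 (Δx, Δy, Δh) = (-150, -55, -0.26); to MW-3 = (-170, 115, -0.66).
Determinant of the coordinate differences = (-150)·115 − (-170)·(-55) = -26600.
∂h/∂x = [(-0.26)·115 − (-0.66)·(-55)] / -26600 = +0.002489
∂h/∂y = [(-150)·(-0.66) − (-170)·(-0.26)] / -26600 = -0.002060
Flow direction (−∇h) has components (-0.002489 E, +0.002060 N).
Azimuth = atan2(E, N) = atan2(-0.002489, +0.002060) = 309.6° ≈ 310°.

310°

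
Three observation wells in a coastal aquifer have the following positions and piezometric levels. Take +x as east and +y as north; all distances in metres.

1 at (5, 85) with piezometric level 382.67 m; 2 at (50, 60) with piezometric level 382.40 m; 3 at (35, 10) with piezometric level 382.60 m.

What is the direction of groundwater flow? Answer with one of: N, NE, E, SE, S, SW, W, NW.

E

Taking 1 as reference: 2−1 = (45, -25, -0.27); 3−1 = (30, -75, -0.07).
Solve a·Δx + b·Δy = Δh: det = 45·(-75) − 30·(-25) = -2625.
∂h/∂x = [(-0.27)·(-75) − (-0.07)·(-25)] / -2625 = -0.007048
∂h/∂y = [45·(-0.07) − 30·(-0.27)] / -2625 = -0.001886
Flow = −∇h = (+0.007048 east, +0.001886 north), which points east.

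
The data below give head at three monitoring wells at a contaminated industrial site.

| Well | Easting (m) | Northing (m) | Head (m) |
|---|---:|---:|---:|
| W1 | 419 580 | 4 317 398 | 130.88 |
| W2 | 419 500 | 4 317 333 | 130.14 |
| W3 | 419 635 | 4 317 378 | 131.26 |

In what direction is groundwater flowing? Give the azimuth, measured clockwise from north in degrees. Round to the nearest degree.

Differences from W1: to W2 (Δx, Δy, Δh) = (-80, -65, -0.74); to W3 = (55, -20, +0.38).
Determinant of the coordinate differences = (-80)·(-20) − 55·(-65) = 5175.
∂h/∂x = [(-0.74)·(-20) − (+0.38)·(-65)] / 5175 = +0.007633
∂h/∂y = [(-80)·(+0.38) − 55·(-0.74)] / 5175 = +0.001990
Flow direction (−∇h) has components (-0.007633 E, -0.001990 N).
Azimuth = atan2(E, N) = atan2(-0.007633, -0.001990) = 255.4° ≈ 255°.

255°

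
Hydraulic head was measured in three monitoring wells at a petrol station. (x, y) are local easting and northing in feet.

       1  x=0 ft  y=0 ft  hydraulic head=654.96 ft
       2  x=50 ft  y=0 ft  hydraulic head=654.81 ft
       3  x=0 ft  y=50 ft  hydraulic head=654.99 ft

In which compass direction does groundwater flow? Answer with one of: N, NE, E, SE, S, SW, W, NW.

∂h/∂x = (654.81 − 654.96) / (50 − 0) = -0.003000
∂h/∂y = (654.99 − 654.96) / (50 − 0) = +0.0006000
Flow = −∇h = (+0.003000 east, -0.0006000 north), which points east.

E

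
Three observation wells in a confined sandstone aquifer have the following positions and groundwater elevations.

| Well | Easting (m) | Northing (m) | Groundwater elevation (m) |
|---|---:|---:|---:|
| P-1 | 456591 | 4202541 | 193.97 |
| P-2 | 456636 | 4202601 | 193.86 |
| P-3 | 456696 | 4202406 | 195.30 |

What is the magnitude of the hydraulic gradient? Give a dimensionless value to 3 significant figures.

With h = a·x + b·y + c and P-1 as origin, the differences give:
  45·a + 60·b = -0.11
  105·a + (-135)·b = +1.33
Eliminate b (×(-135) and ×60, subtract): -12375·a = -64.950 → a = ∂h/∂x = +0.005248
Back-substitute: b = ∂h/∂y = -0.005770.
|∇h| = √(0.005248² + -0.005770²) = 0.0078

0.00780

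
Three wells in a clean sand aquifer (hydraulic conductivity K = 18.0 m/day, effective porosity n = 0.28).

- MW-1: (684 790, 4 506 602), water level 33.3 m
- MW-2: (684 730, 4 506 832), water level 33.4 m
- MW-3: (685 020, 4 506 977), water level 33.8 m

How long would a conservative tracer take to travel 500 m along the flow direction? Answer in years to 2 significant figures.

17 years

With h = a·x + b·y + c and MW-1 as origin, the differences give:
  (-60)·a + 230·b = +0.1
  230·a + 375·b = +0.5
Eliminate b (×375 and ×230, subtract): -75400·a = -77.50 → a = ∂h/∂x = +0.001028
Back-substitute: b = ∂h/∂y = +0.0007029.
|∇h| = √(0.001028² + 0.0007029²) = 0.001245
Seepage velocity v = K·i/n = 18.0 × 0.001245 / 0.28 = 0.08004 m/day.
t = 500 / 0.08004 = 6247 days = 17.1 years.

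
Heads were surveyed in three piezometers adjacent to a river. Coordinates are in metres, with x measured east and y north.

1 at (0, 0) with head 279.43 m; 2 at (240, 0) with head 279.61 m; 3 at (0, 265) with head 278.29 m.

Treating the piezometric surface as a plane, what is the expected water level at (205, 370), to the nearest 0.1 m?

278.0 m

∂h/∂x = (279.61 − 279.43) / (240 − 0) = +0.0007500
∂h/∂y = (278.29 − 279.43) / (265 − 0) = -0.004302
h(205, 370) = 279.43 + (+0.0007500)·(205) + (-0.004302)·(370) = 279.43 +0.154 -1.592 = 277.992 m.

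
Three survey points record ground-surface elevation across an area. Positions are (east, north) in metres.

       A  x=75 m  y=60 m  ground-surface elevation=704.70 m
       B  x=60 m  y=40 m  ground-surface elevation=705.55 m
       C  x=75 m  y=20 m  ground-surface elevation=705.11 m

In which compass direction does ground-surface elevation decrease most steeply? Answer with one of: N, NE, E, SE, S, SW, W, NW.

With z = a·x + b·y + c and A as origin, the differences give:
  (-15)·a + (-20)·b = +0.85
  0·a + (-40)·b = +0.41
Eliminate b (×(-40) and ×(-20), subtract): 600·a = -25.800 → a = ∂z/∂x = -0.04300
Back-substitute: b = ∂z/∂y = -0.01025.
Steepest decrease is along −∇f = (+0.04300 E, +0.01025 N) → east.

E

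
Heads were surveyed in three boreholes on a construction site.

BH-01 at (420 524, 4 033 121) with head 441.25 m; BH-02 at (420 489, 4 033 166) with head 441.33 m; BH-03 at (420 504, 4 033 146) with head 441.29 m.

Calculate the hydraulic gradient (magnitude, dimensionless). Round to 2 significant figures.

0.011

Taking BH-01 as reference: BH-02−BH-01 = (-35, 45, +0.08); BH-03−BH-01 = (-20, 25, +0.04).
Solve a·Δx + b·Δy = Δh: det = (-35)·25 − (-20)·45 = 25.
∂h/∂x = [(+0.08)·25 − (+0.04)·45] / 25 = +0.008000
∂h/∂y = [(-35)·(+0.04) − (-20)·(+0.08)] / 25 = +0.008000
|∇h| = √(0.008000² + 0.008000²) = 0.01131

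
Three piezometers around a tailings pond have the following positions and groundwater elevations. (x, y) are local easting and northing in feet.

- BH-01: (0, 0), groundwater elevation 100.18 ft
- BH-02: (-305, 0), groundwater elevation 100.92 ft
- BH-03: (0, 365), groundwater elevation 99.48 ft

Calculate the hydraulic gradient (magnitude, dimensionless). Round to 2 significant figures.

0.0031

∂h/∂x = (100.92 − 100.18) / (-305 − 0) = -0.002426
∂h/∂y = (99.48 − 100.18) / (365 − 0) = -0.001918
|∇h| = √(-0.002426² + -0.001918²) = 0.003093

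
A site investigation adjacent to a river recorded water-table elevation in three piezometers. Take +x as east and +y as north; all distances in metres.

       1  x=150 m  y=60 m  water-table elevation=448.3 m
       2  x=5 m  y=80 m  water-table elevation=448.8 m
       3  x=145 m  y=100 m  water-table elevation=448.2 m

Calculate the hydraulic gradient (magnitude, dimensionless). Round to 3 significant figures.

0.00488

Three-point gradient (reference 1): Δ to 2 = (-145, 20, +0.5), Δ to 3 = (-5, 40, -0.1).
∂h/∂x = -0.003860, ∂h/∂y = -0.002982 (det = -5700).
|∇h| = √(-0.003860² + -0.002982²) = 0.004878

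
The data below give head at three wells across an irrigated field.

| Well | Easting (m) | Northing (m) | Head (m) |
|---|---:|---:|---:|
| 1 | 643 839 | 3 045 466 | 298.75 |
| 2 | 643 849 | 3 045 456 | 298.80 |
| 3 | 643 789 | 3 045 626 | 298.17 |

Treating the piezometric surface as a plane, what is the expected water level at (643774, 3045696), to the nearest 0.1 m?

297.9 m

Differences from 1: to 2 (Δx, Δy, Δh) = (10, -10, +0.05); to 3 = (-50, 160, -0.58).
Solve a·Δx + b·Δy = Δh: det = 10·160 − (-50)·(-10) = 1100.
∂h/∂x = [(+0.05)·160 − (-0.58)·(-10)] / 1100 = +0.002000
∂h/∂y = [10·(-0.58) − (-50)·(+0.05)] / 1100 = -0.003000
h(643774, 3045696) = 298.75 + (+0.002000)·(-65) + (-0.003000)·(230) = 298.75 -0.130 -0.690 = 297.930 m.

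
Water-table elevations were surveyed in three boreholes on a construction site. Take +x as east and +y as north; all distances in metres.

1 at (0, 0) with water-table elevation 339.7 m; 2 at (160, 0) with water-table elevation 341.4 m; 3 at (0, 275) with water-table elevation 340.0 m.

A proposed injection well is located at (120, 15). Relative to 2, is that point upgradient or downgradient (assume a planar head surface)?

downgradient

∂h/∂x = (341.4 − 339.7) / (160 − 0) = +0.01062
∂h/∂y = (340.0 − 339.7) / (275 − 0) = +0.001091
Head at (120, 15) = 339.7 + (+0.01062)·(120) + (+0.001091)·(15) = 340.99 m.
That is lower than the 341.4 m at 2, so the point is downgradient.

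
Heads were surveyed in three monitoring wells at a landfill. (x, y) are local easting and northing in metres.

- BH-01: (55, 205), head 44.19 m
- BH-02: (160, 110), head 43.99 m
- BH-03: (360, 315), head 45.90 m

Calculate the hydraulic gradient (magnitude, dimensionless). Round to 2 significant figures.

0.0069

Differences from BH-01: to BH-02 (Δx, Δy, Δh) = (105, -95, -0.20); to BH-03 = (305, 110, +1.71).
Solve a·Δx + b·Δy = Δh: det = 105·110 − 305·(-95) = 40525.
∂h/∂x = [(-0.20)·110 − (+1.71)·(-95)] / 40525 = +0.003466
∂h/∂y = [105·(+1.71) − 305·(-0.20)] / 40525 = +0.005936
|∇h| = √(0.003466² + 0.005936²) = 0.006874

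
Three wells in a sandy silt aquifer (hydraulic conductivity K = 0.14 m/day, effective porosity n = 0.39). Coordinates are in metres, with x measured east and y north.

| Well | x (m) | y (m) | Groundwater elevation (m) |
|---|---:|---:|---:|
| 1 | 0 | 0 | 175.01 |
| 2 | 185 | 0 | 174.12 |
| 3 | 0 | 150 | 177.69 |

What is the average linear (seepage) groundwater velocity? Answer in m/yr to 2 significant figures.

∂h/∂x = (174.12 − 175.01) / (185 − 0) = -0.004811
∂h/∂y = (177.69 − 175.01) / (150 − 0) = +0.01787
|∇h| = √(-0.004811² + 0.01787²) = 0.01851
Seepage velocity v = K·i/n = 0.14 × 0.01851 / 0.39 = 0.006645 m/day = 2.427 m/yr.

2.4 m/yr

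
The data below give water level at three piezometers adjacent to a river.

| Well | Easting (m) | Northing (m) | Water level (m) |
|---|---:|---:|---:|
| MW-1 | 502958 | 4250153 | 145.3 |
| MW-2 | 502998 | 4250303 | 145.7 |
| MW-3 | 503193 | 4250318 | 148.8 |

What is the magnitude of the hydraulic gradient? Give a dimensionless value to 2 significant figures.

0.016

With h = a·x + b·y + c and MW-1 as origin, the differences give:
  40·a + 150·b = +0.4
  235·a + 165·b = +3.5
Eliminate b (×165 and ×150, subtract): -28650·a = -459.00 → a = ∂h/∂x = +0.01602
Back-substitute: b = ∂h/∂y = -0.001606.
|∇h| = √(0.01602² + -0.001606²) = 0.0161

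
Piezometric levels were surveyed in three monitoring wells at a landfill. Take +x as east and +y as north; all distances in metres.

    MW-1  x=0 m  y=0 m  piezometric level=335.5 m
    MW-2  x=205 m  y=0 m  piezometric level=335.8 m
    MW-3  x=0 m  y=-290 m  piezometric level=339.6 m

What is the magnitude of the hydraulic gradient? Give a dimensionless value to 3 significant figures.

∂h/∂x = (335.8 − 335.5) / (205 − 0) = +0.001463
∂h/∂y = (339.6 − 335.5) / (-290 − 0) = -0.01414
|∇h| = √(0.001463² + -0.01414²) = 0.01422

0.0142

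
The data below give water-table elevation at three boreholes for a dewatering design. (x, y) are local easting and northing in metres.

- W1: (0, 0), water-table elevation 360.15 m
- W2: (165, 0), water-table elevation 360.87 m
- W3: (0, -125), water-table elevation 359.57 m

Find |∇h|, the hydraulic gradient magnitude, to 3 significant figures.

∂h/∂x = (360.87 − 360.15) / (165 − 0) = +0.004364
∂h/∂y = (359.57 − 360.15) / (-125 − 0) = +0.004640
|∇h| = √(0.004364² + 0.004640²) = 0.00637

0.00637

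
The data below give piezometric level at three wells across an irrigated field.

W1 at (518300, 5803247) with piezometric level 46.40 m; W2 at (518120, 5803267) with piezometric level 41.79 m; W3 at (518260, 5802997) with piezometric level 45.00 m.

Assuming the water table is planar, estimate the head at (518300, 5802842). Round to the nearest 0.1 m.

With h = a·x + b·y + c and W1 as origin, the differences give:
  (-180)·a + 20·b = -4.61
  (-40)·a + (-250)·b = -1.40
Eliminate b (×(-250) and ×20, subtract): 45800·a = 1180.500 → a = ∂h/∂x = +0.02578
Back-substitute: b = ∂h/∂y = +0.001476.
h(518300, 5802842) = 46.40 + (+0.02578)·(0) + (+0.001476)·(-405) = 46.40 +0.000 -0.598 = 45.802 m.

45.8 m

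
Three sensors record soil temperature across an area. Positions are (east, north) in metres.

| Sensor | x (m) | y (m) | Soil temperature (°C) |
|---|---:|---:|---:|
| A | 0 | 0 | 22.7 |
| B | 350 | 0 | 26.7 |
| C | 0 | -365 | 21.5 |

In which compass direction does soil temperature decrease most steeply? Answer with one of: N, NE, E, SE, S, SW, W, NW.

∂T/∂x = (26.7 − 22.7) / (350 − 0) = +0.01143
∂T/∂y = (21.5 − 22.7) / (-365 − 0) = +0.003288
Steepest decrease is along −∇f = (-0.01143 E, -0.003288 N) → west.

W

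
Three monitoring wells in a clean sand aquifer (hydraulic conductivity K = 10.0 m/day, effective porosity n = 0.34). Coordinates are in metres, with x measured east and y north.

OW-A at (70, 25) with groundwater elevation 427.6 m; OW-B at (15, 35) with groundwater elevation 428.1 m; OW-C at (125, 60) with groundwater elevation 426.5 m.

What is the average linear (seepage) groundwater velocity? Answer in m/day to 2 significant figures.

0.52 m/day

Three-point gradient (reference OW-A): Δ to OW-B = (-55, 10, +0.5), Δ to OW-C = (55, 35, -1.1).
∂h/∂x = -0.01152, ∂h/∂y = -0.01333 (det = -2475).
|∇h| = √(-0.01152² + -0.01333²) = 0.01762
Seepage velocity v = K·i/n = 10.0 × 0.01762 / 0.34 = 0.5182 m/day.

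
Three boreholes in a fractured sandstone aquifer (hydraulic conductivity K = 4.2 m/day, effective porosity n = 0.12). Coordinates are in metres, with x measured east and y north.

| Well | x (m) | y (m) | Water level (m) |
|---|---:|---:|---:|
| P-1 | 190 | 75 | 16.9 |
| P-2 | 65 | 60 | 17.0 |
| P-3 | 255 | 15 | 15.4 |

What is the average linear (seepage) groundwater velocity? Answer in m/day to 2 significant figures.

0.76 m/day

Taking P-1 as reference: P-2−P-1 = (-125, -15, +0.1); P-3−P-1 = (65, -60, -1.5).
Solve a·Δx + b·Δy = Δh: det = (-125)·(-60) − 65·(-15) = 8475.
∂h/∂x = [(+0.1)·(-60) − (-1.5)·(-15)] / 8475 = -0.003363
∂h/∂y = [(-125)·(-1.5) − 65·(+0.1)] / 8475 = +0.02136
|∇h| = √(-0.003363² + 0.02136²) = 0.02162
Seepage velocity v = K·i/n = 4.2 × 0.02162 / 0.12 = 0.7567 m/day.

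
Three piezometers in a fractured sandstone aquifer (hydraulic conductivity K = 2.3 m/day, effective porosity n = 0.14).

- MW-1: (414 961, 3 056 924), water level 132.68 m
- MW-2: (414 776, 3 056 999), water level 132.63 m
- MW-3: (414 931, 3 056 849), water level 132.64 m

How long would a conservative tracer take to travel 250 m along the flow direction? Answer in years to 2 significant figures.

75 years

Taking MW-1 as reference: MW-2−MW-1 = (-185, 75, -0.05); MW-3−MW-1 = (-30, -75, -0.04).
Solve a·Δx + b·Δy = Δh: det = (-185)·(-75) − (-30)·75 = 16125.
∂h/∂x = [(-0.05)·(-75) − (-0.04)·75] / 16125 = +0.0004186
∂h/∂y = [(-185)·(-0.04) − (-30)·(-0.05)] / 16125 = +0.0003659
|∇h| = √(0.0004186² + 0.0003659²) = 0.000556
Seepage velocity v = K·i/n = 2.3 × 0.000556 / 0.14 = 0.009134 m/day.
t = 250 / 0.009134 = 2.737e+04 days = 74.9 years.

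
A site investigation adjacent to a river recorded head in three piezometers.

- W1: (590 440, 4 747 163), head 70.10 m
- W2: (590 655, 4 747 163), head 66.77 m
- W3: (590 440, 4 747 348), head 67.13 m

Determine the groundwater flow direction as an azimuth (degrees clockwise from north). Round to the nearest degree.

∂h/∂x = (66.77 − 70.10) / (590655 − 590440) = -0.01549
∂h/∂y = (67.13 − 70.10) / (4747348 − 4747163) = -0.01605
Flow direction (−∇h) has components (+0.01549 E, +0.01605 N).
Azimuth = atan2(E, N) = atan2(+0.01549, +0.01605) = 44.0° ≈ 044°.

044°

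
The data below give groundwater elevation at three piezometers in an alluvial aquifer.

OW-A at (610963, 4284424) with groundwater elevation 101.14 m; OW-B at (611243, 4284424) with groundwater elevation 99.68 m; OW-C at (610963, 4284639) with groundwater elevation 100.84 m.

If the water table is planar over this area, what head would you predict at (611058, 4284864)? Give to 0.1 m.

∂h/∂x = (99.68 − 101.14) / (611243 − 610963) = -0.005214
∂h/∂y = (100.84 − 101.14) / (4284639 − 4284424) = -0.001395
h(611058, 4284864) = 101.14 + (-0.005214)·(95) + (-0.001395)·(440) = 101.14 -0.495 -0.614 = 100.031 m.

100.0 m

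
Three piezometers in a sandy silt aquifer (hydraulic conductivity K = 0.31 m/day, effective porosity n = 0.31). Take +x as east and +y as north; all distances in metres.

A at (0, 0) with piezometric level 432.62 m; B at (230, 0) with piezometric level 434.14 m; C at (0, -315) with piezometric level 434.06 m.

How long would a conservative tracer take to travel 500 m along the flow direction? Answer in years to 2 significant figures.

∂h/∂x = (434.14 − 432.62) / (230 − 0) = +0.006609
∂h/∂y = (434.06 − 432.62) / (-315 − 0) = -0.004571
|∇h| = √(0.006609² + -0.004571²) = 0.008036
Seepage velocity v = K·i/n = 0.31 × 0.008036 / 0.31 = 0.008036 m/day.
t = 500 / 0.008036 = 6.222e+04 days = 170 years.

170 years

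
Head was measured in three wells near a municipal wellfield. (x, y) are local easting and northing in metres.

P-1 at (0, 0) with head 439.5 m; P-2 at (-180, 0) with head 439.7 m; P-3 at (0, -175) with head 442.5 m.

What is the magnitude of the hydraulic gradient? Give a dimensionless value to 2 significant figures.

∂h/∂x = (439.7 − 439.5) / (-180 − 0) = -0.001111
∂h/∂y = (442.5 − 439.5) / (-175 − 0) = -0.01714
|∇h| = √(-0.001111² + -0.01714²) = 0.01718

0.017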